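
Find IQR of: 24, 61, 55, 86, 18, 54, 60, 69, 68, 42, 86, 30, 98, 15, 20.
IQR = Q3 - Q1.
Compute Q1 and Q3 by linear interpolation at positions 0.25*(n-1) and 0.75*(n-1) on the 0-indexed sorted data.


Sorted: 15, 18, 20, 24, 30, 42, 54, 55, 60, 61, 68, 69, 86, 86, 98
Q1 (25th %ile) = 27.0000
Q3 (75th %ile) = 68.5000
IQR = 68.5000 - 27.0000 = 41.5000

IQR = 41.5000


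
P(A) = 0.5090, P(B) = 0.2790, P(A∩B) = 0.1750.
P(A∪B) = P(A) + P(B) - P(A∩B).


P(A∪B) = 0.5090 + 0.2790 - 0.1750
= 0.7880 - 0.1750
= 0.6130

P(A∪B) = 0.6130


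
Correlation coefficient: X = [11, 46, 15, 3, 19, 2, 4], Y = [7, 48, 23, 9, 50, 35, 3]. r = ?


Mean X = 14.2857, Mean Y = 25.0000
SD X = 14.259977, SD Y = 18.213025
Cov = 169.857143
r = 169.857143/(14.259977*18.213025) = 0.6540

r = 0.6540


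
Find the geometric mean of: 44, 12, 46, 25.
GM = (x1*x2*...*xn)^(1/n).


Product = 44 × 12 × 46 × 25 = 607200
GM = 607200^(1/4) = 27.9147

GM = 27.9147


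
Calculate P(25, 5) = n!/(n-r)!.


P(25,5) = 25!/20!
= 15511210043330985984000000/2432902008176640000
= 6375600

P(25,5) = 6375600


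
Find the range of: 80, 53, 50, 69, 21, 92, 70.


Max = 92, Min = 21
Range = 92 - 21 = 71

Range = 71


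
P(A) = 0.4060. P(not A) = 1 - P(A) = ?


P(not A) = 1 - 0.4060 = 0.5940

P(not A) = 0.5940


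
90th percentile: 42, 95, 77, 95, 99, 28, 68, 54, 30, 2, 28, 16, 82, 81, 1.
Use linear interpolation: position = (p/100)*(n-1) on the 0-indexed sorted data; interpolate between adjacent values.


Sorted: 1, 2, 16, 28, 28, 30, 42, 54, 68, 77, 81, 82, 95, 95, 99
n = 15
Index = 90/100 * 14 = 12.6000
Lower = data[12] = 95, Upper = data[13] = 95
P90 = 95 + 0.6000*(0) = 95.0000

P90 = 95.0000


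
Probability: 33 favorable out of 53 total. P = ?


P = 33/53 = 0.6226

P = 0.6226


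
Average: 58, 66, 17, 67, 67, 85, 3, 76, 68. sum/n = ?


Sum = 58 + 66 + 17 + 67 + 67 + 85 + 3 + 76 + 68 = 507
n = 9
Mean = 507/9 = 56.3333

Mean = 56.3333


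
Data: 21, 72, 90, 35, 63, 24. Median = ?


Sorted: 21, 24, 35, 63, 72, 90
n = 6 (even)
Middle values: 35 and 63
Median = (35+63)/2 = 49.0000

Median = 49.0000


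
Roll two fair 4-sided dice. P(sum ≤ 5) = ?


Total outcomes = 4×4 = 16
Favorable (sum ≤ 5): 10
P = 10/16 = 0.6250

P = 0.6250


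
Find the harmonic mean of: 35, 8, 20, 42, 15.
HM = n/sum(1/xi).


Sum of reciprocals = 1/35 + 1/8 + 1/20 + 1/42 + 1/15 = 0.294048
HM = 5/0.294048 = 17.0040

HM = 17.0040


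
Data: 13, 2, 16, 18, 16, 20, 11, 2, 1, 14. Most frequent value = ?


Frequencies: 1:1, 2:2, 11:1, 13:1, 14:1, 16:2, 18:1, 20:1
Max frequency = 2
Mode = 2, 16

Mode = 2, 16


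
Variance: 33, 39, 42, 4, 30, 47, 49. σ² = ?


Mean = 34.8571
Squared deviations: 3.4490, 17.1633, 51.0204, 952.1633, 23.5918, 147.4490, 200.0204
Sum = 1394.8571
Variance = 1394.8571/7 = 199.2653

Variance = 199.2653


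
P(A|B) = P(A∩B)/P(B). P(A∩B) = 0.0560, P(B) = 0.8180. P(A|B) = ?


P(A|B) = 0.0560/0.8180 = 0.0685

P(A|B) = 0.0685


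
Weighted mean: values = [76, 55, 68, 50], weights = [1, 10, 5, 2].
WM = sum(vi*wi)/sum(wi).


Numerator = 76*1 + 55*10 + 68*5 + 50*2 = 1066
Denominator = 1 + 10 + 5 + 2 = 18
WM = 1066/18 = 59.2222

WM = 59.2222


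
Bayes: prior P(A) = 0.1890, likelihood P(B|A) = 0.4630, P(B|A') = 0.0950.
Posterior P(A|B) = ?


P(B) = P(B|A)*P(A) + P(B|A')*P(A')
= 0.4630*0.1890 + 0.0950*0.8110
= 0.087507 + 0.077045 = 0.164552
P(A|B) = 0.087507/0.164552 = 0.5318

P(A|B) = 0.5318


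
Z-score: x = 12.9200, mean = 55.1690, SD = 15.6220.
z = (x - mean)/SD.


z = (12.9200 - 55.1690)/15.6220
= -42.2490/15.6220
= -2.7045

z = -2.7045


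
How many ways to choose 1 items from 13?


C(13,1) = 13!/(1! × 12!)
= 6227020800/(1 × 479001600)
= 13

C(13,1) = 13


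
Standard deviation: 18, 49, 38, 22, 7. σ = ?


Mean = 26.8000
Variance = 222.1600
SD = sqrt(222.1600) = 14.9050

SD = 14.9050


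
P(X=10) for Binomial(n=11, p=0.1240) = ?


C(11,10) = 11
p^10 = 8.594426e-10
(1-p)^1 = 0.876000
P = 11 * 8.594426e-10 * 0.876000 = 8.2816e-09

P(X=10) = 8.2816e-09


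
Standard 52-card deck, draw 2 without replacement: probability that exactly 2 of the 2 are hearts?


Hypergeometric: P(X=2) = C(13,2)·C(39,0) / C(52,2)
= 78 × 1 / 1326
= 78/1326 = 0.0588

P = 0.0588


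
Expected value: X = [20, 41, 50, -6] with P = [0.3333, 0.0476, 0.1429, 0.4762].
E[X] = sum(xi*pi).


E[X] = 20*0.3333 + 41*0.0476 + 50*0.1429 - 6*0.4762
= 6.6660 + 1.9516 + 7.1450 - 2.8572
= 12.9054

E[X] = 12.9054


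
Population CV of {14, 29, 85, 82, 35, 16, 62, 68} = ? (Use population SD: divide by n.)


Mean = 48.8750
SD = 26.9835
CV = (26.9835/48.8750)*100 = 55.2092%

CV = 55.2092%


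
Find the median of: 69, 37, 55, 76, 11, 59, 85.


Sorted: 11, 37, 55, 59, 69, 76, 85
n = 7 (odd)
Middle value = 59

Median = 59


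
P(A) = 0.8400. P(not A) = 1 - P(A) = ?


P(not A) = 1 - 0.8400 = 0.1600

P(not A) = 0.1600


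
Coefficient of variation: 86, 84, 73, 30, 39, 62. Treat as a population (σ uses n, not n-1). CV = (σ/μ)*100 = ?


Mean = 62.3333
SD = 21.3437
CV = (21.3437/62.3333)*100 = 34.2413%

CV = 34.2413%


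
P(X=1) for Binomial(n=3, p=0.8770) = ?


C(3,1) = 3
p^1 = 0.877000
(1-p)^2 = 0.015129
P = 3 * 0.877000 * 0.015129 = 0.0398

P(X=1) = 0.0398


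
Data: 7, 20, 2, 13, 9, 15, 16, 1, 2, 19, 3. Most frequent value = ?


Frequencies: 1:1, 2:2, 3:1, 7:1, 9:1, 13:1, 15:1, 16:1, 19:1, 20:1
Max frequency = 2
Mode = 2

Mode = 2


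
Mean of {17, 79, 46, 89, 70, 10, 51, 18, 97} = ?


Sum = 17 + 79 + 46 + 89 + 70 + 10 + 51 + 18 + 97 = 477
n = 9
Mean = 477/9 = 53.0000

Mean = 53.0000


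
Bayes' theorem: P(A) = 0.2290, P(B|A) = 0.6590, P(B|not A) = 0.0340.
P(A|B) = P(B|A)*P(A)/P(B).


P(B) = P(B|A)*P(A) + P(B|A')*P(A')
= 0.6590*0.2290 + 0.0340*0.7710
= 0.150911 + 0.026214 = 0.177125
P(A|B) = 0.150911/0.177125 = 0.8520

P(A|B) = 0.8520


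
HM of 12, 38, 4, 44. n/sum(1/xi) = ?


Sum of reciprocals = 1/12 + 1/38 + 1/4 + 1/44 = 0.382376
HM = 4/0.382376 = 10.4609

HM = 10.4609


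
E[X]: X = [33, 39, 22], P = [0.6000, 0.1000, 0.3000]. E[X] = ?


E[X] = 33*0.6000 + 39*0.1000 + 22*0.3000
= 19.8000 + 3.9000 + 6.6000
= 30.3000

E[X] = 30.3000


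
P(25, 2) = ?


P(25,2) = 25!/23!
= 15511210043330985984000000/25852016738884976640000
= 600

P(25,2) = 600


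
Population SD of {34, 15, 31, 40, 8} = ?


Mean = 25.6000
Variance = 145.8400
SD = sqrt(145.8400) = 12.0764

SD = 12.0764


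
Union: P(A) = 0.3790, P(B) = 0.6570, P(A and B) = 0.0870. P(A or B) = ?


P(A∪B) = 0.3790 + 0.6570 - 0.0870
= 1.0360 - 0.0870
= 0.9490

P(A∪B) = 0.9490


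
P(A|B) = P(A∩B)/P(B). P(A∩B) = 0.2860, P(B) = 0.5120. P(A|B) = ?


P(A|B) = 0.2860/0.5120 = 0.5586

P(A|B) = 0.5586


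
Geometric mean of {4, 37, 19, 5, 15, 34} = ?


Product = 4 × 37 × 19 × 5 × 15 × 34 = 7170600
GM = 7170600^(1/6) = 13.8865

GM = 13.8865


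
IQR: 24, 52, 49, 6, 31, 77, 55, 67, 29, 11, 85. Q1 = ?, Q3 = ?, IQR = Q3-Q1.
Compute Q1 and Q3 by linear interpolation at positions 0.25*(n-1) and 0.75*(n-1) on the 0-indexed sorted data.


Sorted: 6, 11, 24, 29, 31, 49, 52, 55, 67, 77, 85
Q1 (25th %ile) = 26.5000
Q3 (75th %ile) = 61.0000
IQR = 61.0000 - 26.5000 = 34.5000

IQR = 34.5000


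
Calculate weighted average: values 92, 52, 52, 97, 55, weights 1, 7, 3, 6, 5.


Numerator = 92*1 + 52*7 + 52*3 + 97*6 + 55*5 = 1469
Denominator = 1 + 7 + 3 + 6 + 5 = 22
WM = 1469/22 = 66.7727

WM = 66.7727


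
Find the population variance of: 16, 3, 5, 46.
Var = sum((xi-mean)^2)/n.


Mean = 17.5000
Squared deviations: 2.2500, 210.2500, 156.2500, 812.2500
Sum = 1181.0000
Variance = 1181.0000/4 = 295.2500

Variance = 295.2500


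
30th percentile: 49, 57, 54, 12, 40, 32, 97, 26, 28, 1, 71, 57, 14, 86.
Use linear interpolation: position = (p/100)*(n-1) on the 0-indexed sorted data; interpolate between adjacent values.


Sorted: 1, 12, 14, 26, 28, 32, 40, 49, 54, 57, 57, 71, 86, 97
n = 14
Index = 30/100 * 13 = 3.9000
Lower = data[3] = 26, Upper = data[4] = 28
P30 = 26 + 0.9000*(2) = 27.8000

P30 = 27.8000


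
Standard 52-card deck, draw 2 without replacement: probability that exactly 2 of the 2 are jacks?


Hypergeometric: P(X=2) = C(4,2)·C(48,0) / C(52,2)
= 6 × 1 / 1326
= 6/1326 = 0.0045

P = 0.0045


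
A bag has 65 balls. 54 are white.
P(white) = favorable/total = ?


P = 54/65 = 0.8308

P = 0.8308


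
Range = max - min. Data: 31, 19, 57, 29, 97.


Max = 97, Min = 19
Range = 97 - 19 = 78

Range = 78


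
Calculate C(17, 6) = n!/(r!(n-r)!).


C(17,6) = 17!/(6! × 11!)
= 355687428096000/(720 × 39916800)
= 12376

C(17,6) = 12376


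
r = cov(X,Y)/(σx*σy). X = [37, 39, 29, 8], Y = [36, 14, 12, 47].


Mean X = 28.2500, Mean Y = 27.2500
SD X = 12.275484, SD Y = 14.788086
Cov = -119.312500
r = -119.312500/(12.275484*14.788086) = -0.6573

r = -0.6573


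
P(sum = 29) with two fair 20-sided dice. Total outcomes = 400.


Total outcomes = 20×20 = 400
Favorable (sum = 29): 12
P = 12/400 = 0.0300

P = 0.0300


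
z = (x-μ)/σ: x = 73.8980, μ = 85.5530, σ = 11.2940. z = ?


z = (73.8980 - 85.5530)/11.2940
= -11.6550/11.2940
= -1.0320

z = -1.0320


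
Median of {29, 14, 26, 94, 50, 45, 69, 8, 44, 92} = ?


Sorted: 8, 14, 26, 29, 44, 45, 50, 69, 92, 94
n = 10 (even)
Middle values: 44 and 45
Median = (44+45)/2 = 44.5000

Median = 44.5000


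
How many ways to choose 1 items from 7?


C(7,1) = 7!/(1! × 6!)
= 5040/(1 × 720)
= 7

C(7,1) = 7


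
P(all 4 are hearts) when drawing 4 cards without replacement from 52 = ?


P(all hearts) = (13/52) × (12/51) × (11/50) × (10/49)
= 0.0026

P = 0.0026


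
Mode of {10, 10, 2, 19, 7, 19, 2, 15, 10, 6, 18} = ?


Frequencies: 2:2, 6:1, 7:1, 10:3, 15:1, 18:1, 19:2
Max frequency = 3
Mode = 10

Mode = 10


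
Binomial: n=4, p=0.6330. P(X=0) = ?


C(4,0) = 1
p^0 = 1.000000
(1-p)^4 = 0.018141
P = 1 * 1.000000 * 0.018141 = 0.0181

P(X=0) = 0.0181


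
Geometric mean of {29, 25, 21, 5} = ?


Product = 29 × 25 × 21 × 5 = 76125
GM = 76125^(1/4) = 16.6105

GM = 16.6105


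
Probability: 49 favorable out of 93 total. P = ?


P = 49/93 = 0.5269

P = 0.5269


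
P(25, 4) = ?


P(25,4) = 25!/21!
= 15511210043330985984000000/51090942171709440000
= 303600

P(25,4) = 303600


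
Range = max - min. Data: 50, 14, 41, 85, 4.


Max = 85, Min = 4
Range = 85 - 4 = 81

Range = 81


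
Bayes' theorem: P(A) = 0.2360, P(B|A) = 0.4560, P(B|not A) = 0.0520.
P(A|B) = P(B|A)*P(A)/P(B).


P(B) = P(B|A)*P(A) + P(B|A')*P(A')
= 0.4560*0.2360 + 0.0520*0.7640
= 0.107616 + 0.039728 = 0.147344
P(A|B) = 0.107616/0.147344 = 0.7304

P(A|B) = 0.7304


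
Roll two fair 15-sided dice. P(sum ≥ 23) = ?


Total outcomes = 15×15 = 225
Favorable (sum ≥ 23): 36
P = 36/225 = 0.1600

P = 0.1600


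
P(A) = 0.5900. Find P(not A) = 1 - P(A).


P(not A) = 1 - 0.5900 = 0.4100

P(not A) = 0.4100


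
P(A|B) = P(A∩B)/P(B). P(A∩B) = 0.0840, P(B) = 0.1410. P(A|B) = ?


P(A|B) = 0.0840/0.1410 = 0.5957

P(A|B) = 0.5957


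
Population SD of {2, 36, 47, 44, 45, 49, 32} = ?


Mean = 36.4286
Variance = 229.3878
SD = sqrt(229.3878) = 15.1456

SD = 15.1456


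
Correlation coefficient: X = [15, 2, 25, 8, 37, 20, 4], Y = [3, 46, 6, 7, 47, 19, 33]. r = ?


Mean X = 15.8571, Mean Y = 23.0000
SD X = 11.605769, SD Y = 17.590582
Cov = 5.857143
r = 5.857143/(11.605769*17.590582) = 0.0287

r = 0.0287


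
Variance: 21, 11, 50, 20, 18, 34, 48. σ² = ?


Mean = 28.8571
Squared deviations: 61.7347, 318.8776, 447.0204, 78.4490, 117.8776, 26.4490, 366.4490
Sum = 1416.8571
Variance = 1416.8571/7 = 202.4082

Variance = 202.4082


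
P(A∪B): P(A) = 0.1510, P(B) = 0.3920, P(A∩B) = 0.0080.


P(A∪B) = 0.1510 + 0.3920 - 0.0080
= 0.5430 - 0.0080
= 0.5350

P(A∪B) = 0.5350


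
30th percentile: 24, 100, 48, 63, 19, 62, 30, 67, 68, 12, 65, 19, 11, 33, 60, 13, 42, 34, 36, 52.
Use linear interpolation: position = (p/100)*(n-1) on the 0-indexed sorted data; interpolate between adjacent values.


Sorted: 11, 12, 13, 19, 19, 24, 30, 33, 34, 36, 42, 48, 52, 60, 62, 63, 65, 67, 68, 100
n = 20
Index = 30/100 * 19 = 5.7000
Lower = data[5] = 24, Upper = data[6] = 30
P30 = 24 + 0.7000*(6) = 28.2000

P30 = 28.2000


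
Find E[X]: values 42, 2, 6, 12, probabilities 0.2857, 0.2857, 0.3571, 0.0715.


E[X] = 42*0.2857 + 2*0.2857 + 6*0.3571 + 12*0.0715
= 11.9994 + 0.5714 + 2.1426 + 0.8580
= 15.5714

E[X] = 15.5714


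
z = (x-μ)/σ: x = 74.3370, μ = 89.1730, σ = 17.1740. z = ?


z = (74.3370 - 89.1730)/17.1740
= -14.8360/17.1740
= -0.8639

z = -0.8639


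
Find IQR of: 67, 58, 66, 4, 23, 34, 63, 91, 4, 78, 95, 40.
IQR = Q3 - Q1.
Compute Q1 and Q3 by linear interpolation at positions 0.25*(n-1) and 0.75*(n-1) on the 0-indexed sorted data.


Sorted: 4, 4, 23, 34, 40, 58, 63, 66, 67, 78, 91, 95
Q1 (25th %ile) = 31.2500
Q3 (75th %ile) = 69.7500
IQR = 69.7500 - 31.2500 = 38.5000

IQR = 38.5000


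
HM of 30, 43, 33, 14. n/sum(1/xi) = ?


Sum of reciprocals = 1/30 + 1/43 + 1/33 + 1/14 = 0.158321
HM = 4/0.158321 = 25.2652

HM = 25.2652


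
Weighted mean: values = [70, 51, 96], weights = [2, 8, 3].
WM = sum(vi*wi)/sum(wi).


Numerator = 70*2 + 51*8 + 96*3 = 836
Denominator = 2 + 8 + 3 = 13
WM = 836/13 = 64.3077

WM = 64.3077


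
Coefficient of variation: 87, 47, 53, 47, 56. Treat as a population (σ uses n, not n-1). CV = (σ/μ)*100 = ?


Mean = 58.0000
SD = 14.9131
CV = (14.9131/58.0000)*100 = 25.7122%

CV = 25.7122%


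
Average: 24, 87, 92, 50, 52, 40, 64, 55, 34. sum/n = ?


Sum = 24 + 87 + 92 + 50 + 52 + 40 + 64 + 55 + 34 = 498
n = 9
Mean = 498/9 = 55.3333

Mean = 55.3333


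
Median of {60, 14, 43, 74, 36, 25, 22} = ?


Sorted: 14, 22, 25, 36, 43, 60, 74
n = 7 (odd)
Middle value = 36

Median = 36


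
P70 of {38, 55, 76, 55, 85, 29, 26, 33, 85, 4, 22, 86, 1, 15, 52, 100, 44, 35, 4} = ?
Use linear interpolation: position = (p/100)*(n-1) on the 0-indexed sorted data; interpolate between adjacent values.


Sorted: 1, 4, 4, 15, 22, 26, 29, 33, 35, 38, 44, 52, 55, 55, 76, 85, 85, 86, 100
n = 19
Index = 70/100 * 18 = 12.6000
Lower = data[12] = 55, Upper = data[13] = 55
P70 = 55 + 0.6000*(0) = 55.0000

P70 = 55.0000


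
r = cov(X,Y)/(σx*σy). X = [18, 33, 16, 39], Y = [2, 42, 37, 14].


Mean X = 26.5000, Mean Y = 23.7500
SD X = 9.759611, SD Y = 16.406935
Cov = 10.625000
r = 10.625000/(9.759611*16.406935) = 0.0664

r = 0.0664


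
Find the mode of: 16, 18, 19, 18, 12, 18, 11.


Frequencies: 11:1, 12:1, 16:1, 18:3, 19:1
Max frequency = 3
Mode = 18

Mode = 18


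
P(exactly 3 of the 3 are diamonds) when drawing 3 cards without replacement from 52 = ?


Hypergeometric: P(X=3) = C(13,3)·C(39,0) / C(52,3)
= 286 × 1 / 22100
= 286/22100 = 0.0129

P = 0.0129


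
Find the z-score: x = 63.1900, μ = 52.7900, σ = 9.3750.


z = (63.1900 - 52.7900)/9.3750
= 10.4000/9.3750
= 1.1093

z = 1.1093


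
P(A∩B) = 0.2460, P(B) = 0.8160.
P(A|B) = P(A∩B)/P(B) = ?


P(A|B) = 0.2460/0.8160 = 0.3015

P(A|B) = 0.3015


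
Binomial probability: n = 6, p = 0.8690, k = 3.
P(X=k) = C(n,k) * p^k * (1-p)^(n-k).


C(6,3) = 20
p^3 = 0.656235
(1-p)^3 = 0.002248
P = 20 * 0.656235 * 0.002248 = 0.0295

P(X=3) = 0.0295


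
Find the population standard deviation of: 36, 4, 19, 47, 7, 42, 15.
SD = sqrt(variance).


Mean = 24.2857
Variance = 255.9184
SD = sqrt(255.9184) = 15.9974

SD = 15.9974


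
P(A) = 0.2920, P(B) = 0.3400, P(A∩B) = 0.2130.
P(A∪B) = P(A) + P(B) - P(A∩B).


P(A∪B) = 0.2920 + 0.3400 - 0.2130
= 0.6320 - 0.2130
= 0.4190

P(A∪B) = 0.4190


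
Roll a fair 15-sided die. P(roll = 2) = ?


Favorable outcomes (roll = 2): 1
Total outcomes = 15
P = 1/15 = 0.0667

P = 0.0667


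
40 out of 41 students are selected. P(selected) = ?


P = 40/41 = 0.9756

P = 0.9756


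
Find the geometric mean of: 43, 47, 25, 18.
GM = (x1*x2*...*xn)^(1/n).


Product = 43 × 47 × 25 × 18 = 909450
GM = 909450^(1/4) = 30.8812

GM = 30.8812


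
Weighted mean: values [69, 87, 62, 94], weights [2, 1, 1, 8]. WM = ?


Numerator = 69*2 + 87*1 + 62*1 + 94*8 = 1039
Denominator = 2 + 1 + 1 + 8 = 12
WM = 1039/12 = 86.5833

WM = 86.5833


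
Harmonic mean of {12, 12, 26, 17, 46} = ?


Sum of reciprocals = 1/12 + 1/12 + 1/26 + 1/17 + 1/46 = 0.285691
HM = 5/0.285691 = 17.5014

HM = 17.5014


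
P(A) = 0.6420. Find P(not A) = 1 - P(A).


P(not A) = 1 - 0.6420 = 0.3580

P(not A) = 0.3580


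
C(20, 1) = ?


C(20,1) = 20!/(1! × 19!)
= 2432902008176640000/(1 × 121645100408832000)
= 20

C(20,1) = 20


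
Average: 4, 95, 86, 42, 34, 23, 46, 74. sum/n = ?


Sum = 4 + 95 + 86 + 42 + 34 + 23 + 46 + 74 = 404
n = 8
Mean = 404/8 = 50.5000

Mean = 50.5000


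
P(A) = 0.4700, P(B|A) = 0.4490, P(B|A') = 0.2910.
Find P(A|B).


P(B) = P(B|A)*P(A) + P(B|A')*P(A')
= 0.4490*0.4700 + 0.2910*0.5300
= 0.211030 + 0.154230 = 0.365260
P(A|B) = 0.211030/0.365260 = 0.5778

P(A|B) = 0.5778


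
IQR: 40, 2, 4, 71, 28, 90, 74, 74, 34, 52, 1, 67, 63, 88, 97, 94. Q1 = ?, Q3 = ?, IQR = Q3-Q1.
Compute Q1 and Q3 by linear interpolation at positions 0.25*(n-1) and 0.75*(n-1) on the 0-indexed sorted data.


Sorted: 1, 2, 4, 28, 34, 40, 52, 63, 67, 71, 74, 74, 88, 90, 94, 97
Q1 (25th %ile) = 32.5000
Q3 (75th %ile) = 77.5000
IQR = 77.5000 - 32.5000 = 45.0000

IQR = 45.0000


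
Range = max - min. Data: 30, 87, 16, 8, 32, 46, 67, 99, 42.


Max = 99, Min = 8
Range = 99 - 8 = 91

Range = 91


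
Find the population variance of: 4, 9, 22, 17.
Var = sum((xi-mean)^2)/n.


Mean = 13.0000
Squared deviations: 81.0000, 16.0000, 81.0000, 16.0000
Sum = 194.0000
Variance = 194.0000/4 = 48.5000

Variance = 48.5000


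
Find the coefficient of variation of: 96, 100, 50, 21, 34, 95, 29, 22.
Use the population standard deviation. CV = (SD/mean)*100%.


Mean = 55.8750
SD = 32.9524
CV = (32.9524/55.8750)*100 = 58.9752%

CV = 58.9752%


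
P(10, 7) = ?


P(10,7) = 10!/3!
= 3628800/6
= 604800

P(10,7) = 604800


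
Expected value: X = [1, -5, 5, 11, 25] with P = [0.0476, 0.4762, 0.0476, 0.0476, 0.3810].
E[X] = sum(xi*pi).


E[X] = 1*0.0476 - 5*0.4762 + 5*0.0476 + 11*0.0476 + 25*0.3810
= 0.0476 - 2.3810 + 0.2380 + 0.5236 + 9.5250
= 7.9532

E[X] = 7.9532


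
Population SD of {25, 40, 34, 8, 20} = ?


Mean = 25.4000
Variance = 123.8400
SD = sqrt(123.8400) = 11.1283

SD = 11.1283


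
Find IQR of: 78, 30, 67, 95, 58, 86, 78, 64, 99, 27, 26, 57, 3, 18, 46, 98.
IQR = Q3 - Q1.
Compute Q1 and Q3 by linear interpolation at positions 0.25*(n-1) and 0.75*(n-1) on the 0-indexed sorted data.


Sorted: 3, 18, 26, 27, 30, 46, 57, 58, 64, 67, 78, 78, 86, 95, 98, 99
Q1 (25th %ile) = 29.2500
Q3 (75th %ile) = 80.0000
IQR = 80.0000 - 29.2500 = 50.7500

IQR = 50.7500


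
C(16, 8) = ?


C(16,8) = 16!/(8! × 8!)
= 20922789888000/(40320 × 40320)
= 12870

C(16,8) = 12870


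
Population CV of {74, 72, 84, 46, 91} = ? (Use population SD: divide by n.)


Mean = 73.4000
SD = 15.3310
CV = (15.3310/73.4000)*100 = 20.8869%

CV = 20.8869%


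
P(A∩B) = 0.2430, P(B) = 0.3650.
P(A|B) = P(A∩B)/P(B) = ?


P(A|B) = 0.2430/0.3650 = 0.6658

P(A|B) = 0.6658


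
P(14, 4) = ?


P(14,4) = 14!/10!
= 87178291200/3628800
= 24024

P(14,4) = 24024


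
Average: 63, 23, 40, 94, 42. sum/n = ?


Sum = 63 + 23 + 40 + 94 + 42 = 262
n = 5
Mean = 262/5 = 52.4000

Mean = 52.4000


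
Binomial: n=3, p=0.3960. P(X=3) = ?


C(3,3) = 1
p^3 = 0.062099
(1-p)^0 = 1.000000
P = 1 * 0.062099 * 1.000000 = 0.0621

P(X=3) = 0.0621


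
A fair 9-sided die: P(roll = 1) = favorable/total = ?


Favorable outcomes (roll = 1): 1
Total outcomes = 9
P = 1/9 = 0.1111

P = 0.1111


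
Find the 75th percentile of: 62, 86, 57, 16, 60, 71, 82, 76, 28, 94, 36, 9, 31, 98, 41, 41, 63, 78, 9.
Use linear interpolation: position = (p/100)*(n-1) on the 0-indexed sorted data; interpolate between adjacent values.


Sorted: 9, 9, 16, 28, 31, 36, 41, 41, 57, 60, 62, 63, 71, 76, 78, 82, 86, 94, 98
n = 19
Index = 75/100 * 18 = 13.5000
Lower = data[13] = 76, Upper = data[14] = 78
P75 = 76 + 0.5000*(2) = 77.0000

P75 = 77.0000


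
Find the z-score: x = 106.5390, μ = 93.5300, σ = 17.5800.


z = (106.5390 - 93.5300)/17.5800
= 13.0090/17.5800
= 0.7400

z = 0.7400


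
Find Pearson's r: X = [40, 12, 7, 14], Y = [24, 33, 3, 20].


Mean X = 18.2500, Mean Y = 20.0000
SD X = 12.813567, SD Y = 10.885771
Cov = 49.250000
r = 49.250000/(12.813567*10.885771) = 0.3531

r = 0.3531


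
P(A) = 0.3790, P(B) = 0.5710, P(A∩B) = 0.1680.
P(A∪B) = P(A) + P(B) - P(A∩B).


P(A∪B) = 0.3790 + 0.5710 - 0.1680
= 0.9500 - 0.1680
= 0.7820

P(A∪B) = 0.7820


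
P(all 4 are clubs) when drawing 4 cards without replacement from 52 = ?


P(all clubs) = (13/52) × (12/51) × (11/50) × (10/49)
= 0.0026

P = 0.0026


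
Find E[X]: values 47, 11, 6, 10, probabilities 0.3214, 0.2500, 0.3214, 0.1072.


E[X] = 47*0.3214 + 11*0.2500 + 6*0.3214 + 10*0.1072
= 15.1058 + 2.7500 + 1.9284 + 1.0720
= 20.8562

E[X] = 20.8562


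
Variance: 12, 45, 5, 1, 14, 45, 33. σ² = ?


Mean = 22.1429
Squared deviations: 102.8776, 522.4490, 293.8776, 447.0204, 66.3061, 522.4490, 117.8776
Sum = 2072.8571
Variance = 2072.8571/7 = 296.1224

Variance = 296.1224


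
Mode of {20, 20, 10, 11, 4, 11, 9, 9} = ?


Frequencies: 4:1, 9:2, 10:1, 11:2, 20:2
Max frequency = 2
Mode = 9, 11, 20

Mode = 9, 11, 20


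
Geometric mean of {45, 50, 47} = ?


Product = 45 × 50 × 47 = 105750
GM = 105750^(1/3) = 47.2890

GM = 47.2890


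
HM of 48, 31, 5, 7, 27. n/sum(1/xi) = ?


Sum of reciprocals = 1/48 + 1/31 + 1/5 + 1/7 + 1/27 = 0.432986
HM = 5/0.432986 = 11.5477

HM = 11.5477


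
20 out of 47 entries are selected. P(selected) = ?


P = 20/47 = 0.4255

P = 0.4255


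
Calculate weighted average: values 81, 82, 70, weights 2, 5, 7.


Numerator = 81*2 + 82*5 + 70*7 = 1062
Denominator = 2 + 5 + 7 = 14
WM = 1062/14 = 75.8571

WM = 75.8571


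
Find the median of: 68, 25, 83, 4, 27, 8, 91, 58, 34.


Sorted: 4, 8, 25, 27, 34, 58, 68, 83, 91
n = 9 (odd)
Middle value = 34

Median = 34


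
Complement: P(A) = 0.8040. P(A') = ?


P(not A) = 1 - 0.8040 = 0.1960

P(not A) = 0.1960


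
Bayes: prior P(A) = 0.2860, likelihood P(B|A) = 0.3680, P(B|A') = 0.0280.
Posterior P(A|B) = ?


P(B) = P(B|A)*P(A) + P(B|A')*P(A')
= 0.3680*0.2860 + 0.0280*0.7140
= 0.105248 + 0.019992 = 0.125240
P(A|B) = 0.105248/0.125240 = 0.8404

P(A|B) = 0.8404


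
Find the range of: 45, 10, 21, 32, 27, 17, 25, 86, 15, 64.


Max = 86, Min = 10
Range = 86 - 10 = 76

Range = 76


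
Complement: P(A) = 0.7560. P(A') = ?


P(not A) = 1 - 0.7560 = 0.2440

P(not A) = 0.2440


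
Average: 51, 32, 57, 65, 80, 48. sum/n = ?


Sum = 51 + 32 + 57 + 65 + 80 + 48 = 333
n = 6
Mean = 333/6 = 55.5000

Mean = 55.5000


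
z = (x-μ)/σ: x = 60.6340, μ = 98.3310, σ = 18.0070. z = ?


z = (60.6340 - 98.3310)/18.0070
= -37.6970/18.0070
= -2.0935

z = -2.0935


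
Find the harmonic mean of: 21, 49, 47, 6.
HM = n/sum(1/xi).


Sum of reciprocals = 1/21 + 1/49 + 1/47 + 1/6 = 0.255970
HM = 4/0.255970 = 15.6268

HM = 15.6268


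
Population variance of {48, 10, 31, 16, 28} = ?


Mean = 26.6000
Squared deviations: 457.9600, 275.5600, 19.3600, 112.3600, 1.9600
Sum = 867.2000
Variance = 867.2000/5 = 173.4400

Variance = 173.4400


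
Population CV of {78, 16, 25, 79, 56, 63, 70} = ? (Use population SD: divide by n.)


Mean = 55.2857
SD = 23.3465
CV = (23.3465/55.2857)*100 = 42.2289%

CV = 42.2289%


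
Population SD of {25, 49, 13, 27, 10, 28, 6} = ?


Mean = 22.5714
Variance = 182.5306
SD = sqrt(182.5306) = 13.5104

SD = 13.5104


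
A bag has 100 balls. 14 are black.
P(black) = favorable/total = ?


P = 14/100 = 0.1400

P = 0.1400


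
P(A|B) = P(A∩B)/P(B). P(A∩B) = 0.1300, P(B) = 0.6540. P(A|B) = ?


P(A|B) = 0.1300/0.6540 = 0.1988

P(A|B) = 0.1988


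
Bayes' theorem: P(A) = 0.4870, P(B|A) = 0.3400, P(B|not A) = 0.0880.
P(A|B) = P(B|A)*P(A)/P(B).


P(B) = P(B|A)*P(A) + P(B|A')*P(A')
= 0.3400*0.4870 + 0.0880*0.5130
= 0.165580 + 0.045144 = 0.210724
P(A|B) = 0.165580/0.210724 = 0.7858

P(A|B) = 0.7858


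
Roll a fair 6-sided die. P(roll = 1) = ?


Favorable outcomes (roll = 1): 1
Total outcomes = 6
P = 1/6 = 0.1667

P = 0.1667


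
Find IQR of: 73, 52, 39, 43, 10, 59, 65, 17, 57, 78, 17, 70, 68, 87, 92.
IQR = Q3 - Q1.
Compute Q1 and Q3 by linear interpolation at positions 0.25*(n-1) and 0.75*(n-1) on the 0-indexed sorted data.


Sorted: 10, 17, 17, 39, 43, 52, 57, 59, 65, 68, 70, 73, 78, 87, 92
Q1 (25th %ile) = 41.0000
Q3 (75th %ile) = 71.5000
IQR = 71.5000 - 41.0000 = 30.5000

IQR = 30.5000


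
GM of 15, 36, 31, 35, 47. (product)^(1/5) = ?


Product = 15 × 36 × 31 × 35 × 47 = 27537300
GM = 27537300^(1/5) = 30.7599

GM = 30.7599


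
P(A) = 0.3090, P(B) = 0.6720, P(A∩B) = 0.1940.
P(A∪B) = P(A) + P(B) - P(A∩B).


P(A∪B) = 0.3090 + 0.6720 - 0.1940
= 0.9810 - 0.1940
= 0.7870

P(A∪B) = 0.7870


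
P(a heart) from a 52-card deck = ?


13 hearts in 52 cards
P = 13/52 = 0.2500

P = 0.2500


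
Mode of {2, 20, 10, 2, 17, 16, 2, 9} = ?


Frequencies: 2:3, 9:1, 10:1, 16:1, 17:1, 20:1
Max frequency = 3
Mode = 2

Mode = 2


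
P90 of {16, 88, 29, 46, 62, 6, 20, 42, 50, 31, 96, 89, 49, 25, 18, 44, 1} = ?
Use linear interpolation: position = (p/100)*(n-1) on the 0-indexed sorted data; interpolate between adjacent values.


Sorted: 1, 6, 16, 18, 20, 25, 29, 31, 42, 44, 46, 49, 50, 62, 88, 89, 96
n = 17
Index = 90/100 * 16 = 14.4000
Lower = data[14] = 88, Upper = data[15] = 89
P90 = 88 + 0.4000*(1) = 88.4000

P90 = 88.4000


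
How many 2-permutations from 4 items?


P(4,2) = 4!/2!
= 24/2
= 12

P(4,2) = 12


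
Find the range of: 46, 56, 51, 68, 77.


Max = 77, Min = 46
Range = 77 - 46 = 31

Range = 31


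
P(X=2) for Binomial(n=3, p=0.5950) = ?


C(3,2) = 3
p^2 = 0.354025
(1-p)^1 = 0.405000
P = 3 * 0.354025 * 0.405000 = 0.4301

P(X=2) = 0.4301


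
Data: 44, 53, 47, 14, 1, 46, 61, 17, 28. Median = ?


Sorted: 1, 14, 17, 28, 44, 46, 47, 53, 61
n = 9 (odd)
Middle value = 44

Median = 44


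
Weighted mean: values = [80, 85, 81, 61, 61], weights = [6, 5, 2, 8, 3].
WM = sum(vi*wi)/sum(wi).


Numerator = 80*6 + 85*5 + 81*2 + 61*8 + 61*3 = 1738
Denominator = 6 + 5 + 2 + 8 + 3 = 24
WM = 1738/24 = 72.4167

WM = 72.4167


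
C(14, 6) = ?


C(14,6) = 14!/(6! × 8!)
= 87178291200/(720 × 40320)
= 3003

C(14,6) = 3003


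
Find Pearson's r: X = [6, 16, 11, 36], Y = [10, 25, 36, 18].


Mean X = 17.2500, Mean Y = 22.2500
SD X = 11.388042, SD Y = 9.549215
Cov = -7.812500
r = -7.812500/(11.388042*9.549215) = -0.0718

r = -0.0718


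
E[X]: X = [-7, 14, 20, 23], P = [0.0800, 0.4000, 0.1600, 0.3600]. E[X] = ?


E[X] = -7*0.0800 + 14*0.4000 + 20*0.1600 + 23*0.3600
= -0.5600 + 5.6000 + 3.2000 + 8.2800
= 16.5200

E[X] = 16.5200


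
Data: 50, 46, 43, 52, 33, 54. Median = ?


Sorted: 33, 43, 46, 50, 52, 54
n = 6 (even)
Middle values: 46 and 50
Median = (46+50)/2 = 48.0000

Median = 48.0000


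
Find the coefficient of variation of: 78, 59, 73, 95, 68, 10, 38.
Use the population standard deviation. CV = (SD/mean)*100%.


Mean = 60.1429
SD = 26.0956
CV = (26.0956/60.1429)*100 = 43.3893%

CV = 43.3893%


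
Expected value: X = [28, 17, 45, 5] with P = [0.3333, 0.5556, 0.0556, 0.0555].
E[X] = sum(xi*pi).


E[X] = 28*0.3333 + 17*0.5556 + 45*0.0556 + 5*0.0555
= 9.3324 + 9.4452 + 2.5020 + 0.2775
= 21.5571

E[X] = 21.5571


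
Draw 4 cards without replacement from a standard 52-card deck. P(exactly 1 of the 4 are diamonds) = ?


Hypergeometric: P(X=1) = C(13,1)·C(39,3) / C(52,4)
= 13 × 9139 / 270725
= 118807/270725 = 0.4388

P = 0.4388


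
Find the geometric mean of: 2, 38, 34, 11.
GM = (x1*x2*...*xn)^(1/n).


Product = 2 × 38 × 34 × 11 = 28424
GM = 28424^(1/4) = 12.9844

GM = 12.9844


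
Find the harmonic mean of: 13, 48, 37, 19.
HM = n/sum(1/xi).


Sum of reciprocals = 1/13 + 1/48 + 1/37 + 1/19 = 0.177415
HM = 4/0.177415 = 22.5460

HM = 22.5460


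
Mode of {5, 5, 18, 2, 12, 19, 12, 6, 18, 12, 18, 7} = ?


Frequencies: 2:1, 5:2, 6:1, 7:1, 12:3, 18:3, 19:1
Max frequency = 3
Mode = 12, 18

Mode = 12, 18


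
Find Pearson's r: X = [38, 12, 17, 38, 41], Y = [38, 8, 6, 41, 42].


Mean X = 29.2000, Mean Y = 27.0000
SD X = 12.155657, SD Y = 16.395121
Cov = 196.000000
r = 196.000000/(12.155657*16.395121) = 0.9835

r = 0.9835


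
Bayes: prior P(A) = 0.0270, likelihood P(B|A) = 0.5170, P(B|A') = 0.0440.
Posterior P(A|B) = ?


P(B) = P(B|A)*P(A) + P(B|A')*P(A')
= 0.5170*0.0270 + 0.0440*0.9730
= 0.013959 + 0.042812 = 0.056771
P(A|B) = 0.013959/0.056771 = 0.2459

P(A|B) = 0.2459


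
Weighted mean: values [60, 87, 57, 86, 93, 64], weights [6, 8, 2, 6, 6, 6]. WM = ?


Numerator = 60*6 + 87*8 + 57*2 + 86*6 + 93*6 + 64*6 = 2628
Denominator = 6 + 8 + 2 + 6 + 6 + 6 = 34
WM = 2628/34 = 77.2941

WM = 77.2941


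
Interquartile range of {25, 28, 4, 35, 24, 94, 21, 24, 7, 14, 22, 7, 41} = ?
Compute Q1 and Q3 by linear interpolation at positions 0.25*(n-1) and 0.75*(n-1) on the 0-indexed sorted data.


Sorted: 4, 7, 7, 14, 21, 22, 24, 24, 25, 28, 35, 41, 94
Q1 (25th %ile) = 14.0000
Q3 (75th %ile) = 28.0000
IQR = 28.0000 - 14.0000 = 14.0000

IQR = 14.0000


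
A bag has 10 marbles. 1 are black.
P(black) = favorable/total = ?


P = 1/10 = 0.1000

P = 0.1000


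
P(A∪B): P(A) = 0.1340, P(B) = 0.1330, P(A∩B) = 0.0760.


P(A∪B) = 0.1340 + 0.1330 - 0.0760
= 0.2670 - 0.0760
= 0.1910

P(A∪B) = 0.1910


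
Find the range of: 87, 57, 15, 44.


Max = 87, Min = 15
Range = 87 - 15 = 72

Range = 72


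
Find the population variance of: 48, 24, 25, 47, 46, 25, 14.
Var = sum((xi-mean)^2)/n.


Mean = 32.7143
Squared deviations: 233.6531, 75.9388, 59.5102, 204.0816, 176.5102, 59.5102, 350.2245
Sum = 1159.4286
Variance = 1159.4286/7 = 165.6327

Variance = 165.6327


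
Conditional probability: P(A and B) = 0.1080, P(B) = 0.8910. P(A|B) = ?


P(A|B) = 0.1080/0.8910 = 0.1212

P(A|B) = 0.1212


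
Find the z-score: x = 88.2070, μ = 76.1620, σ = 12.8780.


z = (88.2070 - 76.1620)/12.8780
= 12.0450/12.8780
= 0.9353

z = 0.9353


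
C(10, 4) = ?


C(10,4) = 10!/(4! × 6!)
= 3628800/(24 × 720)
= 210

C(10,4) = 210


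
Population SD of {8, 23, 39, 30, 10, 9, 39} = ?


Mean = 22.5714
Variance = 164.2449
SD = sqrt(164.2449) = 12.8158

SD = 12.8158


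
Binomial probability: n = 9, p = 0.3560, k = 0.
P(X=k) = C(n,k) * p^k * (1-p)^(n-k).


C(9,0) = 1
p^0 = 1.000000
(1-p)^9 = 0.019053
P = 1 * 1.000000 * 0.019053 = 0.0191

P(X=0) = 0.0191


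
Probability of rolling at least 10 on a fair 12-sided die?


Favorable outcomes (roll ≥ 10): 3
Total outcomes = 12
P = 3/12 = 0.2500

P = 0.2500


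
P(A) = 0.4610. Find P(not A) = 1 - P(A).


P(not A) = 1 - 0.4610 = 0.5390

P(not A) = 0.5390


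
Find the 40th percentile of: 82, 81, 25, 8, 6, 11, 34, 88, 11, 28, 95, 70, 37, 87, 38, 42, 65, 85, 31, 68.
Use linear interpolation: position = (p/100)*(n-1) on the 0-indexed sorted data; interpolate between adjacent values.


Sorted: 6, 8, 11, 11, 25, 28, 31, 34, 37, 38, 42, 65, 68, 70, 81, 82, 85, 87, 88, 95
n = 20
Index = 40/100 * 19 = 7.6000
Lower = data[7] = 34, Upper = data[8] = 37
P40 = 34 + 0.6000*(3) = 35.8000

P40 = 35.8000


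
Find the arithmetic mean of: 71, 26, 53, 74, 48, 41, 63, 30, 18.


Sum = 71 + 26 + 53 + 74 + 48 + 41 + 63 + 30 + 18 = 424
n = 9
Mean = 424/9 = 47.1111

Mean = 47.1111


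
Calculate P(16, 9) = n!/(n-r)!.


P(16,9) = 16!/7!
= 20922789888000/5040
= 4151347200

P(16,9) = 4151347200


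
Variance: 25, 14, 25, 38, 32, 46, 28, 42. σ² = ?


Mean = 31.2500
Squared deviations: 39.0625, 297.5625, 39.0625, 45.5625, 0.5625, 217.5625, 10.5625, 115.5625
Sum = 765.5000
Variance = 765.5000/8 = 95.6875

Variance = 95.6875


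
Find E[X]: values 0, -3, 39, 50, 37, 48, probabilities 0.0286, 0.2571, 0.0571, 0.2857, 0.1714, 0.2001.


E[X] = 0*0.0286 - 3*0.2571 + 39*0.0571 + 50*0.2857 + 37*0.1714 + 48*0.2001
= 0 - 0.7713 + 2.2269 + 14.2850 + 6.3418 + 9.6048
= 31.6872

E[X] = 31.6872


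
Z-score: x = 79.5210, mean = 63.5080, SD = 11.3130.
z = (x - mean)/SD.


z = (79.5210 - 63.5080)/11.3130
= 16.0130/11.3130
= 1.4155

z = 1.4155


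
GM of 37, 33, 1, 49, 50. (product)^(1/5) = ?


Product = 37 × 33 × 1 × 49 × 50 = 2991450
GM = 2991450^(1/5) = 19.7322

GM = 19.7322


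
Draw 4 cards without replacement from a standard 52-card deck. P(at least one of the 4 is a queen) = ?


P(at least one) = 1 - P(none)
P(none) = (48/52) × (47/51) × (46/50) × (45/49) = 0.718737
P(at least one) = 1 - 0.718737 = 0.2813

P = 0.2813


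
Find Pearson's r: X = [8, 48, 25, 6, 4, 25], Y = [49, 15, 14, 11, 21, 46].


Mean X = 19.3333, Mean Y = 26.0000
SD X = 15.423647, SD Y = 15.513435
Cov = -42.333333
r = -42.333333/(15.423647*15.513435) = -0.1769

r = -0.1769


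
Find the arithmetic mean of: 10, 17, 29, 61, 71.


Sum = 10 + 17 + 29 + 61 + 71 = 188
n = 5
Mean = 188/5 = 37.6000

Mean = 37.6000


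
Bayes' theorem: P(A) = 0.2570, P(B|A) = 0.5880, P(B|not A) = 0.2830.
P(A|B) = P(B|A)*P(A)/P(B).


P(B) = P(B|A)*P(A) + P(B|A')*P(A')
= 0.5880*0.2570 + 0.2830*0.7430
= 0.151116 + 0.210269 = 0.361385
P(A|B) = 0.151116/0.361385 = 0.4182

P(A|B) = 0.4182


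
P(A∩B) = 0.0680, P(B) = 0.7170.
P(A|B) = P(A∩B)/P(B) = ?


P(A|B) = 0.0680/0.7170 = 0.0948

P(A|B) = 0.0948


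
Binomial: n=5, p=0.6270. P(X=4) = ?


C(5,4) = 5
p^4 = 0.154550
(1-p)^1 = 0.373000
P = 5 * 0.154550 * 0.373000 = 0.2882

P(X=4) = 0.2882


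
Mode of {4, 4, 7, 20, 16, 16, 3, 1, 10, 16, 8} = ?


Frequencies: 1:1, 3:1, 4:2, 7:1, 8:1, 10:1, 16:3, 20:1
Max frequency = 3
Mode = 16

Mode = 16


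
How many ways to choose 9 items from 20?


C(20,9) = 20!/(9! × 11!)
= 2432902008176640000/(362880 × 39916800)
= 167960

C(20,9) = 167960


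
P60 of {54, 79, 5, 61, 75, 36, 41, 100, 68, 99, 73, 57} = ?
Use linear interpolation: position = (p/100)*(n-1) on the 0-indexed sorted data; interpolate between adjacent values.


Sorted: 5, 36, 41, 54, 57, 61, 68, 73, 75, 79, 99, 100
n = 12
Index = 60/100 * 11 = 6.6000
Lower = data[6] = 68, Upper = data[7] = 73
P60 = 68 + 0.6000*(5) = 71.0000

P60 = 71.0000


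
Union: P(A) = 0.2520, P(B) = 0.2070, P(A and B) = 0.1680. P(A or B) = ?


P(A∪B) = 0.2520 + 0.2070 - 0.1680
= 0.4590 - 0.1680
= 0.2910

P(A∪B) = 0.2910


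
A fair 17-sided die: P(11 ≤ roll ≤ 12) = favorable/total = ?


Favorable outcomes (11 ≤ roll ≤ 12): 2
Total outcomes = 17
P = 2/17 = 0.1176

P = 0.1176


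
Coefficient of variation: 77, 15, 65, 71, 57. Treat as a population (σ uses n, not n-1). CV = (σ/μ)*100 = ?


Mean = 57.0000
SD = 22.0182
CV = (22.0182/57.0000)*100 = 38.6284%

CV = 38.6284%


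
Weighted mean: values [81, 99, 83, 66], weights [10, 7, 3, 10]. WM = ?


Numerator = 81*10 + 99*7 + 83*3 + 66*10 = 2412
Denominator = 10 + 7 + 3 + 10 = 30
WM = 2412/30 = 80.4000

WM = 80.4000


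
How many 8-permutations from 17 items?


P(17,8) = 17!/9!
= 355687428096000/362880
= 980179200

P(17,8) = 980179200


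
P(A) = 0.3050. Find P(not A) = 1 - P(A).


P(not A) = 1 - 0.3050 = 0.6950

P(not A) = 0.6950


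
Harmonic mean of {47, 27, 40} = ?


Sum of reciprocals = 1/47 + 1/27 + 1/40 = 0.083314
HM = 3/0.083314 = 36.0085

HM = 36.0085


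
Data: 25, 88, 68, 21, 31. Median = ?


Sorted: 21, 25, 31, 68, 88
n = 5 (odd)
Middle value = 31

Median = 31


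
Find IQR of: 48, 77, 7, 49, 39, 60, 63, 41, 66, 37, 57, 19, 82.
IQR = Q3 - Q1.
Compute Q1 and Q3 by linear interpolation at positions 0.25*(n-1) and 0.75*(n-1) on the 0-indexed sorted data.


Sorted: 7, 19, 37, 39, 41, 48, 49, 57, 60, 63, 66, 77, 82
Q1 (25th %ile) = 39.0000
Q3 (75th %ile) = 63.0000
IQR = 63.0000 - 39.0000 = 24.0000

IQR = 24.0000


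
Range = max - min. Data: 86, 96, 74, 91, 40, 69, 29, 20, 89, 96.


Max = 96, Min = 20
Range = 96 - 20 = 76

Range = 76


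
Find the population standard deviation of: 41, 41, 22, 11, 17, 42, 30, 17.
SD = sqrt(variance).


Mean = 27.6250
Variance = 137.9844
SD = sqrt(137.9844) = 11.7467

SD = 11.7467


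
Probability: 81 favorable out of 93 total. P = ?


P = 81/93 = 0.8710

P = 0.8710


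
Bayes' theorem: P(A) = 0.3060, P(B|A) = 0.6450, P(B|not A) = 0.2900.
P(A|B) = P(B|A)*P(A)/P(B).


P(B) = P(B|A)*P(A) + P(B|A')*P(A')
= 0.6450*0.3060 + 0.2900*0.6940
= 0.197370 + 0.201260 = 0.398630
P(A|B) = 0.197370/0.398630 = 0.4951

P(A|B) = 0.4951


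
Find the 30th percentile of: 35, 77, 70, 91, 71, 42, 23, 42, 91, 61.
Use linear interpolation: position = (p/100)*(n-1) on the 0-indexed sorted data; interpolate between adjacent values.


Sorted: 23, 35, 42, 42, 61, 70, 71, 77, 91, 91
n = 10
Index = 30/100 * 9 = 2.7000
Lower = data[2] = 42, Upper = data[3] = 42
P30 = 42 + 0.7000*(0) = 42.0000

P30 = 42.0000


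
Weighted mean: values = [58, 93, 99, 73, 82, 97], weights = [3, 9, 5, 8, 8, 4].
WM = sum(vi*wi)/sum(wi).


Numerator = 58*3 + 93*9 + 99*5 + 73*8 + 82*8 + 97*4 = 3134
Denominator = 3 + 9 + 5 + 8 + 8 + 4 = 37
WM = 3134/37 = 84.7027

WM = 84.7027


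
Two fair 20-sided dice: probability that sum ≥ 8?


Total outcomes = 20×20 = 400
Favorable (sum ≥ 8): 379
P = 379/400 = 0.9475

P = 0.9475


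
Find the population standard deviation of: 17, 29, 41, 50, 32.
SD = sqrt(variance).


Mean = 33.8000
Variance = 124.5600
SD = sqrt(124.5600) = 11.1606

SD = 11.1606


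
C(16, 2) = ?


C(16,2) = 16!/(2! × 14!)
= 20922789888000/(2 × 87178291200)
= 120

C(16,2) = 120


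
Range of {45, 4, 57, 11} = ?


Max = 57, Min = 4
Range = 57 - 4 = 53

Range = 53


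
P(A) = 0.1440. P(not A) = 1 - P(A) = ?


P(not A) = 1 - 0.1440 = 0.8560

P(not A) = 0.8560


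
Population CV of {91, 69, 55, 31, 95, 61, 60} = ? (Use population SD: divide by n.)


Mean = 66.0000
SD = 20.2907
CV = (20.2907/66.0000)*100 = 30.7436%

CV = 30.7436%


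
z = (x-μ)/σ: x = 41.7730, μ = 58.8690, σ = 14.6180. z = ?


z = (41.7730 - 58.8690)/14.6180
= -17.0960/14.6180
= -1.1695

z = -1.1695


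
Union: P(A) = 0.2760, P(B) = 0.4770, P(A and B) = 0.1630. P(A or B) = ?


P(A∪B) = 0.2760 + 0.4770 - 0.1630
= 0.7530 - 0.1630
= 0.5900

P(A∪B) = 0.5900


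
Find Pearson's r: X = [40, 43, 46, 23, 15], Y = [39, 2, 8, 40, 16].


Mean X = 33.4000, Mean Y = 21.0000
SD X = 12.175385, SD Y = 15.748016
Cov = -66.600000
r = -66.600000/(12.175385*15.748016) = -0.3473

r = -0.3473


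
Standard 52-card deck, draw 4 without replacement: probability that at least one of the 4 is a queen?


P(at least one) = 1 - P(none)
P(none) = (48/52) × (47/51) × (46/50) × (45/49) = 0.718737
P(at least one) = 1 - 0.718737 = 0.2813

P = 0.2813


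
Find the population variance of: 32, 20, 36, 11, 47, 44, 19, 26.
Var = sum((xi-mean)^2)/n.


Mean = 29.3750
Squared deviations: 6.8906, 87.8906, 43.8906, 337.6406, 310.6406, 213.8906, 107.6406, 11.3906
Sum = 1119.8750
Variance = 1119.8750/8 = 139.9844

Variance = 139.9844


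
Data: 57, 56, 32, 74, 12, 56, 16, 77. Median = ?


Sorted: 12, 16, 32, 56, 56, 57, 74, 77
n = 8 (even)
Middle values: 56 and 56
Median = (56+56)/2 = 56.0000

Median = 56.0000
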